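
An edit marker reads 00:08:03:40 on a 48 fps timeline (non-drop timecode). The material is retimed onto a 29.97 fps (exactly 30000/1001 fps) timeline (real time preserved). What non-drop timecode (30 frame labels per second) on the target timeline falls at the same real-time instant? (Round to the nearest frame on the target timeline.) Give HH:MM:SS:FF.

00:08:03:10

Source frame index: (0×3600 + 8×60 + 3) × 48 + 40 = 23224.
Real time: 23224 / (48) = 2903/6 s.
Target frame: (2903/6) × (30000/1001) = 14515000/1001 ≈ 14500.500 → 14500.
At 30 labels/s: frame 14500 → 00:08:03:10.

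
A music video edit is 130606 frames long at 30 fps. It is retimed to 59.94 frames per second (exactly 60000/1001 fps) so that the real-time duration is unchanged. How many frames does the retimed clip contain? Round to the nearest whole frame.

Frames at target rate = 130606 × (60000/1001) / (30) = 37316000/143 ≈ 260951.049.
Nearest whole frame: 260951.

260951 frames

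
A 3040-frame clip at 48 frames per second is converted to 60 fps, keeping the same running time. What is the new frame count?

Target frames = source frames × (target rate / source rate) = 3040 × (60)/(48) = 3040 × 5/4 = 3800.

3800 frames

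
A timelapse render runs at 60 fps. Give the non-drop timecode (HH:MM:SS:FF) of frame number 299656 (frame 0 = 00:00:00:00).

299656 ÷ 60 = 4994 full seconds, remainder 16 frames.
4994 s = 1 h 23 min 14 s.
Timecode: 01:23:14:16.

01:23:14:16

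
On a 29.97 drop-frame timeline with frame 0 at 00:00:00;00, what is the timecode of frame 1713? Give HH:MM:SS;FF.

Ten DF minutes hold 17982 frames, so frame 1713 lies in block 0 (frames 0–17981) with 1713 frames into that block.
The block's first minute is 1800 frames and the rest 1798 each; 1713 frames reaches minute 0, so 0 × 18 + 0 × 2 = 0 labels have been skipped so far.
Adding those back, label number 1713 + 0 = 1713 at 30 labels/s is 57 s + 3 f = 0 h 0 min 57 s frame 3, i.e. 00:00:57;03.

00:00:57;03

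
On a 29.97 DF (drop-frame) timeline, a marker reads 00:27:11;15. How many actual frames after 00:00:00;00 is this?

48895

Complete 10-minute blocks: 2, each 17982 frames → 35964.
Remaining 7 whole minutes in the current block: 1800 + 6 × 1798 = 12588 frames.
Within the current minute: 11 × 30 + 15 − 2 = 343 (labels ;00/;01 skipped at this minute). Total = 35964 + 12588 + 343 = 48895.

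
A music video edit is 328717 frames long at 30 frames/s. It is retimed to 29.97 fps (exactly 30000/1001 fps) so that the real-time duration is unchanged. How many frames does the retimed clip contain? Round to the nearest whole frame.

Frames at target rate = 328717 × (30000/1001) / (30) = 328717000/1001 ≈ 328388.611.
Nearest whole frame: 328389.

328389 frames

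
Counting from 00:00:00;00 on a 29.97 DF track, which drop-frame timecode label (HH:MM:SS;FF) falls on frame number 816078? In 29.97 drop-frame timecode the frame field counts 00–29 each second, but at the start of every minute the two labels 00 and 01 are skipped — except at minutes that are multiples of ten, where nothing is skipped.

Ten DF minutes hold 17982 frames, so frame 816078 lies in block 45 (frames 809190–827171) with 6888 frames into that block.
The block's first minute is 1800 frames and the rest 1798 each; 6888 frames reaches minute 3, so 45 × 18 + 3 × 2 = 816 labels have been skipped so far.
Adding those back, label number 816078 + 816 = 816894 at 30 labels/s is 27229 s + 24 f = 7 h 33 min 49 s frame 24, i.e. 07:33:49;24.

07:33:49;24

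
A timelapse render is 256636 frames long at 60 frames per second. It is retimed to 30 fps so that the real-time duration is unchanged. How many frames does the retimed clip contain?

Frames at target rate = 256636 × (30) / (60) = 128318.

128318 frames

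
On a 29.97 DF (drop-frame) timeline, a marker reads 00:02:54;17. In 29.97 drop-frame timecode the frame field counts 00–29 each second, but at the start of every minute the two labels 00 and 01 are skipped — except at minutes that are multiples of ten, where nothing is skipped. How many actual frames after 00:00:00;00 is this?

As if non-drop at 30 labels/s: (0 × 3600 + 2 × 60 + 54) × 30 + 17 = 5237.
Minute boundaries passed: 2; those not divisible by 10: 2 − 0 = 2; dropped labels = 2 × 2 = 4.
Actual frame index = 5237 − 4 = 5233.

5233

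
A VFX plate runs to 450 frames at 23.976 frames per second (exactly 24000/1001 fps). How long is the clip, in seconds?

18.76875 seconds

Running time = 450 / (24000/1001) = 18.76875 s.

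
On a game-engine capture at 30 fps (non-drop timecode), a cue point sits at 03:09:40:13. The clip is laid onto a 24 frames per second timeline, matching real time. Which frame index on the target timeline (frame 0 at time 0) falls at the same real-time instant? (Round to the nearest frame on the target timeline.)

frame 273130

Source frame index: (3×3600 + 9×60 + 40) × 30 + 13 = 341413.
Real time: 341413 / (30) = 341413/30 s.
Target frame: (341413/30) × (24) = 1365652/5 ≈ 273130.400 → 273130.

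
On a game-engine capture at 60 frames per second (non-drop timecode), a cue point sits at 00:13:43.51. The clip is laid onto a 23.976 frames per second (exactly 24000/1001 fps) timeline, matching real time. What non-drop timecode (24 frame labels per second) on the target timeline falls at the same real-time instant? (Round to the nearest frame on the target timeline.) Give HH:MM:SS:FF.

00:13:43:01

Source frame index: (0×3600 + 13×60 + 43) × 60 + 51 = 49431.
Real time: 49431 / (60) = 16477/20 s.
Target frame: (16477/20) × (24000/1001) = 19772400/1001 ≈ 19752.647 → 19753.
At 24 labels/s: frame 19753 → 00:13:43:01.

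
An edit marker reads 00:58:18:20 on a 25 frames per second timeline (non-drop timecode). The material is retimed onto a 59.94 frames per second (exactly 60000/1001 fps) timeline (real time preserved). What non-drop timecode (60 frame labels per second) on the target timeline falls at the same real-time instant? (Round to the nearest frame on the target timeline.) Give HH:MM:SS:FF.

Source frame index: (0×3600 + 58×60 + 18) × 25 + 20 = 87470.
Real time: 87470 / (25) = 17494/5 s.
Target frame: (17494/5) × (60000/1001) = 209928000/1001 ≈ 209718.282 → 209718.
At 60 labels/s: frame 209718 → 00:58:15:18.

00:58:15:18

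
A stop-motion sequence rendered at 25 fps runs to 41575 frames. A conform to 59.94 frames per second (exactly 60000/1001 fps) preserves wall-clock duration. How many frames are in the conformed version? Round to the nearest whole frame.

Frames at target rate = 41575 × (60000/1001) / (25) = 99780000/1001 ≈ 99680.320.
Nearest whole frame: 99680.

99680 frames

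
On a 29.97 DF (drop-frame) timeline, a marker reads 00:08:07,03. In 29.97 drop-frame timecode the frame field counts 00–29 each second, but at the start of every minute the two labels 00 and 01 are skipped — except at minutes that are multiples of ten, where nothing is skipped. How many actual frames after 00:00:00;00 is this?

As if non-drop at 30 labels/s: (0 × 3600 + 8 × 60 + 7) × 30 + 3 = 14613.
Minute boundaries passed: 8; those not divisible by 10: 8 − 0 = 8; dropped labels = 2 × 8 = 16.
Actual frame index = 14613 − 16 = 14597.

14597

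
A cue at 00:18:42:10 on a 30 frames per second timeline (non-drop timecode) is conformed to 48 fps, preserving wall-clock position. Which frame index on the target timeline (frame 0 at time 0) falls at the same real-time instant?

frame 53872

Source frame index: (0×3600 + 18×60 + 42) × 30 + 10 = 33670.
Real time: 33670 / (30) = 3367/3 s.
Target frame: (3367/3) × (48) = 53872.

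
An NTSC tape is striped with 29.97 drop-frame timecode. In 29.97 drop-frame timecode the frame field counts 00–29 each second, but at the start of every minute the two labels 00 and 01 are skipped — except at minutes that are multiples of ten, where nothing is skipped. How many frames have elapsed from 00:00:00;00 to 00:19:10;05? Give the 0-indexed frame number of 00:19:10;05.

34469

Complete 10-minute blocks: 1, each 17982 frames → 17982.
Remaining 9 whole minutes in the current block: 1800 + 8 × 1798 = 16184 frames.
Within the current minute: 10 × 30 + 5 − 2 = 303 (labels ;00/;01 skipped at this minute). Total = 17982 + 16184 + 303 = 34469.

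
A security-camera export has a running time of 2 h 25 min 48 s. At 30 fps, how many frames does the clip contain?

262440 frames

2 h 25 min 48 s = 8748 s.
Frames = 8748 × 30 = 262440.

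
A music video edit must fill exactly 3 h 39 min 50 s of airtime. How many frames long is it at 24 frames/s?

316560 frames

3 h 39 min 50 s = 13190 s.
Frames = 13190 × 24 = 316560.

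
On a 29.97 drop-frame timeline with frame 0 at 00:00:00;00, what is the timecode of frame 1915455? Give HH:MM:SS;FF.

Ten DF minutes hold 17982 frames, so frame 1915455 lies in block 106 (frames 1906092–1924073) with 9363 frames into that block.
The block's first minute is 1800 frames and the rest 1798 each; 9363 frames reaches minute 5, so 106 × 18 + 5 × 2 = 1918 labels have been skipped so far.
Adding those back, label number 1915455 + 1918 = 1917373 at 30 labels/s is 63912 s + 13 f = 17 h 45 min 12 s frame 13, i.e. 17:45:12;13.

17:45:12;13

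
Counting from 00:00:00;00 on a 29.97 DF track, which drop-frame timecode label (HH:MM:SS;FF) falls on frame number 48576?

Ten DF minutes hold 17982 frames, so frame 48576 lies in block 2 (frames 35964–53945) with 12612 frames into that block.
The block's first minute is 1800 frames and the rest 1798 each; 12612 frames reaches minute 7, so 2 × 18 + 7 × 2 = 50 labels have been skipped so far.
Adding those back, label number 48576 + 50 = 48626 at 30 labels/s is 1620 s + 26 f = 0 h 27 min 0 s frame 26, i.e. 00:27:00;26.

00:27:00;26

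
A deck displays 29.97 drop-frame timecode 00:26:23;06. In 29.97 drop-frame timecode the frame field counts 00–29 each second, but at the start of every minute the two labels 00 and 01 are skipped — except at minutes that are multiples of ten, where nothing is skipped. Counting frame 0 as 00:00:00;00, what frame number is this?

As if non-drop at 30 labels/s: (0 × 3600 + 26 × 60 + 23) × 30 + 6 = 47496.
Minute boundaries passed: 26; those not divisible by 10: 26 − 2 = 24; dropped labels = 2 × 24 = 48.
Actual frame index = 47496 − 48 = 47448.

47448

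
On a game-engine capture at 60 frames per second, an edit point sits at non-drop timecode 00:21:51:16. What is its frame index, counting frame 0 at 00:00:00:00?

Total seconds to the label: (0 × 3600 + 21 × 60 + 51) = 1311.
Frame index = 1311 × 60 + 16 = 78676.

78676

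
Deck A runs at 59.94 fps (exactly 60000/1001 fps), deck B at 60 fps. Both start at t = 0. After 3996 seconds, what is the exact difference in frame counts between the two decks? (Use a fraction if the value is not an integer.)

A emits 60000/1001 × 3996 = 239760000/1001 frames; B emits 60 × 3996 = 239760.
Difference = 239760/1001 frames (≈ 239.5205); B is ahead of A.

239760/1001 frames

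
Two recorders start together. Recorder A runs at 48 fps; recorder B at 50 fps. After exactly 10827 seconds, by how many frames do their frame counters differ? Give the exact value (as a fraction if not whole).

21654 frames

A emits 48 × 10827 = 519696 frames; B emits 50 × 10827 = 541350.
Difference = 21654 frames; B is ahead of A.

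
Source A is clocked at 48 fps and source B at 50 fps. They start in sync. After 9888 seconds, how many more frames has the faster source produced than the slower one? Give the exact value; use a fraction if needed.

19776 frames

A emits 48 × 9888 = 474624 frames; B emits 50 × 9888 = 494400.
Difference = 19776 frames; B is ahead of A.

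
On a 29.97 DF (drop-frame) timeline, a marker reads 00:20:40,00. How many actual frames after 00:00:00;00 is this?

37164

As if non-drop at 30 labels/s: (0 × 3600 + 20 × 60 + 40) × 30 + 0 = 37200.
Minute boundaries passed: 20; those not divisible by 10: 20 − 2 = 18; dropped labels = 2 × 18 = 36.
Actual frame index = 37200 − 36 = 37164.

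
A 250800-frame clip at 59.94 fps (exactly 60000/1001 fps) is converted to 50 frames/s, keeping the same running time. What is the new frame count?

Target frames = source frames × (target rate / source rate) = 250800 × (50)/(60000/1001) = 250800 × 1001/1200 = 209209.

209209 frames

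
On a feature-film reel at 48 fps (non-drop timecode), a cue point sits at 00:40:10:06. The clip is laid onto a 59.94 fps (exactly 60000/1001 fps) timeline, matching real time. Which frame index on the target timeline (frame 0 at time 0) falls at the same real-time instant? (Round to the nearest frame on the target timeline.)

frame 144463

Source frame index: (0×3600 + 40×60 + 10) × 48 + 6 = 115686.
Real time: 115686 / (48) = 19281/8 s.
Target frame: (19281/8) × (60000/1001) = 144607500/1001 ≈ 144463.037 → 144463.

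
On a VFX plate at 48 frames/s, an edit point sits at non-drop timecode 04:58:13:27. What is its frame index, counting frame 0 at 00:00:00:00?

Total seconds to the label: (4 × 3600 + 58 × 60 + 13) = 17893.
Frame index = 17893 × 48 + 27 = 858891.

858891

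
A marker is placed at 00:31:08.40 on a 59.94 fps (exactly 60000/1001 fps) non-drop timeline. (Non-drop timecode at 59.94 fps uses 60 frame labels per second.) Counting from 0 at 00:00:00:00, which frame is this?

Total seconds to the label: (0 × 3600 + 31 × 60 + 8) = 1868.
Frame index = 1868 × 60 + 40 = 112120.

frame 112120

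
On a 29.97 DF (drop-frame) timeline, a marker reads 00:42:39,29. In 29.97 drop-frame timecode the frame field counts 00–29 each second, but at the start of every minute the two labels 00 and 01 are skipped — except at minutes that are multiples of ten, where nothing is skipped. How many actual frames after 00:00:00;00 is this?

Complete 10-minute blocks: 4, each 17982 frames → 71928.
Remaining 2 whole minutes in the current block: 1800 + 1 × 1798 = 3598 frames.
Within the current minute: 39 × 30 + 29 − 2 = 1197 (labels ;00/;01 skipped at this minute). Total = 71928 + 3598 + 1197 = 76723.

76723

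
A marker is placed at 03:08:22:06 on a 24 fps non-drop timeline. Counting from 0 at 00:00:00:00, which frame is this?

Total seconds to the label: (3 × 3600 + 8 × 60 + 22) = 11302.
Frame index = 11302 × 24 + 6 = 271254.

frame 271254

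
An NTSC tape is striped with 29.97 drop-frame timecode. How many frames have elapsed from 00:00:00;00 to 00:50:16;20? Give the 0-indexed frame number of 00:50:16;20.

90410

As if non-drop at 30 labels/s: (0 × 3600 + 50 × 60 + 16) × 30 + 20 = 90500.
Minute boundaries passed: 50; those not divisible by 10: 50 − 5 = 45; dropped labels = 2 × 45 = 90.
Actual frame index = 90500 − 90 = 90410.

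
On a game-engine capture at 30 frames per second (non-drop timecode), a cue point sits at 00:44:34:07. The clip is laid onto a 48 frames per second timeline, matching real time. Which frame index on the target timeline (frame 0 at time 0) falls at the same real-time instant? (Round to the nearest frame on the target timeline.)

frame 128363

Source frame index: (0×3600 + 44×60 + 34) × 30 + 7 = 80227.
Real time: 80227 / (30) = 80227/30 s.
Target frame: (80227/30) × (48) = 641816/5 ≈ 128363.200 → 128363.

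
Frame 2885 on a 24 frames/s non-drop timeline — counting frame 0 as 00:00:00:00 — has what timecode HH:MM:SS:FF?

00:02:00:05

2885 ÷ 24 = 120 full seconds, remainder 5 frames.
120 s = 0 h 2 min 0 s.
Timecode: 00:02:00:05.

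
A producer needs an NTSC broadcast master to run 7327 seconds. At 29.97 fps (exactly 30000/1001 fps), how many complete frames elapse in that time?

Frames = 7327 × 30000/1001 = 219810000/1001 ≈ 219590.4096.
Complete frames: 219590.

219590 frames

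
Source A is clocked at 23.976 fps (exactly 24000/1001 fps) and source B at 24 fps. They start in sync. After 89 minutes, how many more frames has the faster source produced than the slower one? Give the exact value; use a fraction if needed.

128160/1001 frames

89 min = 5340 s.
A emits 24000/1001 × 5340 = 128160000/1001 frames; B emits 24 × 5340 = 128160.
Difference = 128160/1001 frames (≈ 128.0320); B is ahead of A.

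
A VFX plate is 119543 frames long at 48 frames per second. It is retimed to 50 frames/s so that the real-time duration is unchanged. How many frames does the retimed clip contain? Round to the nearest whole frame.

Frames at target rate = 119543 × (50) / (48) = 2988575/24 ≈ 124523.958.
Nearest whole frame: 124524.

124524 frames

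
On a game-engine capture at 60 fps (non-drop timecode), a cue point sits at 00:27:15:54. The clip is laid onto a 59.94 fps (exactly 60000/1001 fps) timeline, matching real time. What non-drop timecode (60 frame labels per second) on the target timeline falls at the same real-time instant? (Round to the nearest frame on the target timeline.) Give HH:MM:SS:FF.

Source frame index: (0×3600 + 27×60 + 15) × 60 + 54 = 98154.
Real time: 98154 / (60) = 16359/10 s.
Target frame: (16359/10) × (60000/1001) = 14022000/143 ≈ 98055.944 → 98056.
At 60 labels/s: frame 98056 → 00:27:14:16.

00:27:14:16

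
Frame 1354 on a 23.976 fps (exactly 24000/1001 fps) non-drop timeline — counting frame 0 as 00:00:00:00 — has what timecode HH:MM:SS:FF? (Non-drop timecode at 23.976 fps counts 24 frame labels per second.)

1354 ÷ 24 = 56 full seconds, remainder 10 frames.
56 s = 0 h 0 min 56 s.
Timecode: 00:00:56:10.

00:00:56:10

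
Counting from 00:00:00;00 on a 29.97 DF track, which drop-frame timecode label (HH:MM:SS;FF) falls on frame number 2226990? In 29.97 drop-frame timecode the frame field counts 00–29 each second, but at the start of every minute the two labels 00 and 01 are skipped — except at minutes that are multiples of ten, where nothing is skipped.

Ten DF minutes hold 17982 frames, so frame 2226990 lies in block 123 (frames 2211786–2229767) with 15204 frames into that block.
The block's first minute is 1800 frames and the rest 1798 each; 15204 frames reaches minute 8, so 123 × 18 + 8 × 2 = 2230 labels have been skipped so far.
Adding those back, label number 2226990 + 2230 = 2229220 at 30 labels/s is 74307 s + 10 f = 20 h 38 min 27 s frame 10, i.e. 20:38:27;10.

20:38:27;10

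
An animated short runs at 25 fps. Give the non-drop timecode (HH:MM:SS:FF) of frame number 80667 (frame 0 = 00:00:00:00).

80667 ÷ 25 = 3226 full seconds, remainder 17 frames.
3226 s = 0 h 53 min 46 s.
Timecode: 00:53:46:17.

00:53:46:17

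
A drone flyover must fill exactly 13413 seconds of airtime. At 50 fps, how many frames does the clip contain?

670650 frames

Frames = 13413 × 50 = 670650.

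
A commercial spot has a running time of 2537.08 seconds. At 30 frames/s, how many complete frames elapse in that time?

Frames = 2537.08 × 30 = 380562/5 ≈ 76112.4000.
Complete frames: 76112.

76112 frames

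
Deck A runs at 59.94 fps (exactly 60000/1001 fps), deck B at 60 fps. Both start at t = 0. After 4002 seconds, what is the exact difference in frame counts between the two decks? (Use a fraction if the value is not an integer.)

240120/1001 frames

A emits 60000/1001 × 4002 = 240120000/1001 frames; B emits 60 × 4002 = 240120.
Difference = 240120/1001 frames (≈ 239.8801); B is ahead of A.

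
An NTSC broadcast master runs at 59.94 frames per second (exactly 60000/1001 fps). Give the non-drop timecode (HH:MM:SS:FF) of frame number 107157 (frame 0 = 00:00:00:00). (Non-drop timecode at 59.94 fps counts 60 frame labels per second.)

107157 ÷ 60 = 1785 full seconds, remainder 57 frames.
1785 s = 0 h 29 min 45 s.
Timecode: 00:29:45:57.

00:29:45:57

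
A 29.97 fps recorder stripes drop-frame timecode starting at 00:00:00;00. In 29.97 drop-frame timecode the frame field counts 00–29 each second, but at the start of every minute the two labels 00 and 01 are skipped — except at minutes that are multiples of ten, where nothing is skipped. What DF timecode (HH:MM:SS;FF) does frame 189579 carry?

Each 10-minute DF block holds 10 × 60 × 30 − 9 × 2 = 17982 frames. 189579 ÷ 17982 → 10 full blocks, remainder 9759.
Within the partial block the first minute is 1800 frames and each further minute 1798, so 5 further minute boundaries passed. Total skipped labels = 18 × 10 + 2 × 5 = 190.
Non-drop label index = 189579 + 190 = 189769; at 30 labels/s that is 01:45:25:19, i.e. DF 01:45:25;19.

01:45:25;19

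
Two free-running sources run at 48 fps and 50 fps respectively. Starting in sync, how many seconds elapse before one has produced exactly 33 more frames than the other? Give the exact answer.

16.5 seconds

The gap grows by |50 − 48| = 2 frames per second.
Time for a 33-frame gap: 33 ÷ (2) = 16.5 s.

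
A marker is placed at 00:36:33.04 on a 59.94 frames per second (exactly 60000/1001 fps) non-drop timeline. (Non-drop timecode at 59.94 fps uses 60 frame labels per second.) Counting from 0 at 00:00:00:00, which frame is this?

131584

Total seconds to the label: (0 × 3600 + 36 × 60 + 33) = 2193.
Frame index = 2193 × 60 + 4 = 131584.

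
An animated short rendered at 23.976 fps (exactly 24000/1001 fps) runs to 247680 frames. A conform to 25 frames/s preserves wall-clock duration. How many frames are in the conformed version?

Target frames = source frames × (target rate / source rate) = 247680 × (25)/(24000/1001) = 247680 × 1001/960 = 258258.

258258 frames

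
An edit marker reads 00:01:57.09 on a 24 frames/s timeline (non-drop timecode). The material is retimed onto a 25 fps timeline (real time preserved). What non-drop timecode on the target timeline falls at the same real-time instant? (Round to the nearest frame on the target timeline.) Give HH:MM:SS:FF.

00:01:57:09

Source frame index: (0×3600 + 1×60 + 57) × 24 + 9 = 2817.
Real time: 2817 / (24) = 939/8 s.
Target frame: (939/8) × (25) = 23475/8 ≈ 2934.375 → 2934.
At 25 labels/s: frame 2934 → 00:01:57:09.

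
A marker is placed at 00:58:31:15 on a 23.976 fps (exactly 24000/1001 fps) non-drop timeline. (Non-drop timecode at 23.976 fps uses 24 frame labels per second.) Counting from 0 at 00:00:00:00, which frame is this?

Total seconds to the label: (0 × 3600 + 58 × 60 + 31) = 3511.
Frame index = 3511 × 24 + 15 = 84279.

frame 84279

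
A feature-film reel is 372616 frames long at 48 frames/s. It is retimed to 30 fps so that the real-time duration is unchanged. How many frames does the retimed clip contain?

Target frames = source frames × (target rate / source rate) = 372616 × (30)/(48) = 372616 × 5/8 = 232885.

232885 frames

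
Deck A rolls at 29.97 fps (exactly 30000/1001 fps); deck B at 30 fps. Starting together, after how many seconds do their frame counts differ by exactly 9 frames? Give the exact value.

300.3 seconds

The gap grows by |30 − 30000/1001| = 30/1001 frames per second.
Time for a 9-frame gap: 9 ÷ (30/1001) = 300.3 s.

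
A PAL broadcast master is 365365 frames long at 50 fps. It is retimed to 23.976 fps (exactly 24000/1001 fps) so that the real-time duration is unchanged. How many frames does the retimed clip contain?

Target frames = source frames × (target rate / source rate) = 365365 × (24000/1001)/(50) = 365365 × 480/1001 = 175200.

175200 frames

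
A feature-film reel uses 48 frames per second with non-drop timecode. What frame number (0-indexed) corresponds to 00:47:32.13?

136909

Total seconds to the label: (0 × 3600 + 47 × 60 + 32) = 2852.
Frame index = 2852 × 48 + 13 = 136909.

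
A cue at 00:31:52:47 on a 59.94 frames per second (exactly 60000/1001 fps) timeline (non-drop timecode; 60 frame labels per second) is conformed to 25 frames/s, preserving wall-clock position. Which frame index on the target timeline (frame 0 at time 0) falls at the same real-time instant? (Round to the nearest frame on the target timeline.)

Source frame index: (0×3600 + 31×60 + 52) × 60 + 47 = 114767.
Real time: 114767 / (60000/1001) = 114881767/60000 s.
Target frame: (114881767/60000) × (25) = 114881767/2400 ≈ 47867.403 → 47867.

frame 47867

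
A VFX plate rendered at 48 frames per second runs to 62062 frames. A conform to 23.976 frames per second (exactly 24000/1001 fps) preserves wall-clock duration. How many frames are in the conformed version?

31000 frames

Target frames = source frames × (target rate / source rate) = 62062 × (24000/1001)/(48) = 62062 × 500/1001 = 31000.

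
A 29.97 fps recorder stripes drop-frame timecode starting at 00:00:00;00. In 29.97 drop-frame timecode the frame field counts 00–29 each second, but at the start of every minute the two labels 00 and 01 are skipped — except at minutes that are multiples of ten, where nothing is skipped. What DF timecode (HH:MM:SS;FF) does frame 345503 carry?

Each 10-minute DF block holds 10 × 60 × 30 − 9 × 2 = 17982 frames. 345503 ÷ 17982 → 19 full blocks, remainder 3845.
Within the partial block the first minute is 1800 frames and each further minute 1798, so 2 further minute boundaries passed. Total skipped labels = 18 × 19 + 2 × 2 = 346.
Non-drop label index = 345503 + 346 = 345849; at 30 labels/s that is 03:12:08:09, i.e. DF 03:12:08;09.

03:12:08;09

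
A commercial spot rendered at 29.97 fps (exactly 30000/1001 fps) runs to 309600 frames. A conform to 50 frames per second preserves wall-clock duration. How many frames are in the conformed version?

Target frames = source frames × (target rate / source rate) = 309600 × (50)/(30000/1001) = 309600 × 1001/600 = 516516.

516516 frames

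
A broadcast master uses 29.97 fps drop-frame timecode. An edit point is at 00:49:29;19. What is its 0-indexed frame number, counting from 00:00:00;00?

As if non-drop at 30 labels/s: (0 × 3600 + 49 × 60 + 29) × 30 + 19 = 89089.
Minute boundaries passed: 49; those not divisible by 10: 49 − 4 = 45; dropped labels = 2 × 45 = 90.
Actual frame index = 89089 − 90 = 88999.

88999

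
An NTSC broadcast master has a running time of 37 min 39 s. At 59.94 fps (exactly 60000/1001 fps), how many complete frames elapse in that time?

135404 frames

37 min 39 s = 2259 s.
Frames = 2259 × 60000/1001 = 135540000/1001 ≈ 135404.5954.
Complete frames: 135404.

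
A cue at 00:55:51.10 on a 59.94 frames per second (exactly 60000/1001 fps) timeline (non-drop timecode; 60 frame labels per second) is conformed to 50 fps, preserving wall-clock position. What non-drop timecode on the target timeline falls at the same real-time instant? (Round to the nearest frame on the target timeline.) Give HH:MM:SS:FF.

Source frame index: (0×3600 + 55×60 + 51) × 60 + 10 = 201070.
Real time: 201070 / (60000/1001) = 20127107/6000 s.
Target frame: (20127107/6000) × (50) = 20127107/120 ≈ 167725.892 → 167726.
At 50 labels/s: frame 167726 → 00:55:54:26.

00:55:54:26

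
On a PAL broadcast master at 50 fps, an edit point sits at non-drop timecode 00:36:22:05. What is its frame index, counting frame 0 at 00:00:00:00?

Total seconds to the label: (0 × 3600 + 36 × 60 + 22) = 2182.
Frame index = 2182 × 50 + 5 = 109105.

frame 109105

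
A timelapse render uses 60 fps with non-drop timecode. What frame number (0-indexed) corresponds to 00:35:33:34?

Total seconds to the label: (0 × 3600 + 35 × 60 + 33) = 2133.
Frame index = 2133 × 60 + 34 = 128014.

frame 128014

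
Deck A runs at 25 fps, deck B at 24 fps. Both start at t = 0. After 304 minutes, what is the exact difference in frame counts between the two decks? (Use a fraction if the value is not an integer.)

18240 frames

304 min = 18240 s.
A emits 25 × 18240 = 456000 frames; B emits 24 × 18240 = 437760.
Difference = 18240 frames; B is behind A.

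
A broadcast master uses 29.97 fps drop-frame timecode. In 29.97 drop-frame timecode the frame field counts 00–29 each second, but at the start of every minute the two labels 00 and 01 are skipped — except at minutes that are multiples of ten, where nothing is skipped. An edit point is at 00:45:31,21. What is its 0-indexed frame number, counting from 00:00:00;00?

81869

As if non-drop at 30 labels/s: (0 × 3600 + 45 × 60 + 31) × 30 + 21 = 81951.
Minute boundaries passed: 45; those not divisible by 10: 45 − 4 = 41; dropped labels = 2 × 41 = 82.
Actual frame index = 81951 − 82 = 81869.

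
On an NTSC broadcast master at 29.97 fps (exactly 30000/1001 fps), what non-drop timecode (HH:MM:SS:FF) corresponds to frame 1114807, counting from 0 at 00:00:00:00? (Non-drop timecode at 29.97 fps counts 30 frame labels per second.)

1114807 ÷ 30 = 37160 full seconds, remainder 7 frames.
37160 s = 10 h 19 min 20 s.
Timecode: 10:19:20:07.

10:19:20:07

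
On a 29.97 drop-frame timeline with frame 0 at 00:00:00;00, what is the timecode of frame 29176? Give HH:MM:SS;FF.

Ten DF minutes hold 17982 frames, so frame 29176 lies in block 1 (frames 17982–35963) with 11194 frames into that block.
The block's first minute is 1800 frames and the rest 1798 each; 11194 frames reaches minute 6, so 1 × 18 + 6 × 2 = 30 labels have been skipped so far.
Adding those back, label number 29176 + 30 = 29206 at 30 labels/s is 973 s + 16 f = 0 h 16 min 13 s frame 16, i.e. 00:16:13;16.

00:16:13;16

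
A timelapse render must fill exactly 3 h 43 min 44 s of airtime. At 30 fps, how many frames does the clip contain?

402720 frames

3 h 43 min 44 s = 13424 s.
Frames = 13424 × 30 = 402720.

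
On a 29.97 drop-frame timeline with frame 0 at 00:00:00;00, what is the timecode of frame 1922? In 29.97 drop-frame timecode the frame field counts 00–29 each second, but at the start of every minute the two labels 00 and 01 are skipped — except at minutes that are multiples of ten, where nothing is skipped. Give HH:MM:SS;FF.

00:01:04;04

Ten DF minutes hold 17982 frames, so frame 1922 lies in block 0 (frames 0–17981) with 1922 frames into that block.
The block's first minute is 1800 frames and the rest 1798 each; 1922 frames reaches minute 1, so 0 × 18 + 1 × 2 = 2 labels have been skipped so far.
Adding those back, label number 1922 + 2 = 1924 at 30 labels/s is 64 s + 4 f = 0 h 1 min 4 s frame 4, i.e. 00:01:04;04.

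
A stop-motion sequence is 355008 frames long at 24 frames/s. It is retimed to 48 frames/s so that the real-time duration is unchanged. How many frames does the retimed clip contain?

Target frames = source frames × (target rate / source rate) = 355008 × (48)/(24) = 355008 × 2 = 710016.

710016 frames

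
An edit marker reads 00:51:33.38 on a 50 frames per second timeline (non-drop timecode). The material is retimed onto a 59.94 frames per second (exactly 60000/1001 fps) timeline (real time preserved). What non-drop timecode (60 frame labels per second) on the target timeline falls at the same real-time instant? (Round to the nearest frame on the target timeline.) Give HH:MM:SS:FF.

Source frame index: (0×3600 + 51×60 + 33) × 50 + 38 = 154688.
Real time: 154688 / (50) = 77344/25 s.
Target frame: (77344/25) × (60000/1001) = 185625600/1001 ≈ 185440.160 → 185440.
At 60 labels/s: frame 185440 → 00:51:30:40.

00:51:30:40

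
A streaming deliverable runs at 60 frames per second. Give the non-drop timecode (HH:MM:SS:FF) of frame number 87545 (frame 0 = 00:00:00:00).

87545 ÷ 60 = 1459 full seconds, remainder 5 frames.
1459 s = 0 h 24 min 19 s.
Timecode: 00:24:19:05.

00:24:19:05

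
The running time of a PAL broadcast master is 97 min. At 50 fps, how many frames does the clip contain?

291000 frames

97 min = 5820 s.
Frames = 5820 × 50 = 291000.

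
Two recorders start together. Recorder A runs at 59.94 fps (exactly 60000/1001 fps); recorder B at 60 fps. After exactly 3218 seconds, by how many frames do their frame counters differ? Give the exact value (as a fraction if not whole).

A emits 60000/1001 × 3218 = 193080000/1001 frames; B emits 60 × 3218 = 193080.
Difference = 193080/1001 frames (≈ 192.8871); B is ahead of A.

193080/1001 frames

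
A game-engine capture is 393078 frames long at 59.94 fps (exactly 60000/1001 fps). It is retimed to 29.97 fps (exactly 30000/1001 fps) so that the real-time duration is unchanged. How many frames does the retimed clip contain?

Target frames = source frames × (target rate / source rate) = 393078 × (30000/1001)/(60000/1001) = 393078 × 1/2 = 196539.

196539 frames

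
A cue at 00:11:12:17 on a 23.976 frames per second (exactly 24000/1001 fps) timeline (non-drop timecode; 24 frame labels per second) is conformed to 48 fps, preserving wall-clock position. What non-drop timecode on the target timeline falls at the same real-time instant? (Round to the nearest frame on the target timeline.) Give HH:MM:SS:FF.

00:11:13:18

Source frame index: (0×3600 + 11×60 + 12) × 24 + 17 = 16145.
Real time: 16145 / (24000/1001) = 3232229/4800 s.
Target frame: (3232229/4800) × (48) = 3232229/100 ≈ 32322.290 → 32322.
At 48 labels/s: frame 32322 → 00:11:13:18.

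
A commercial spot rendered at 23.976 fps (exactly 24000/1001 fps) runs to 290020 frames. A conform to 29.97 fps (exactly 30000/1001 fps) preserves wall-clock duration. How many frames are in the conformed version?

Target frames = source frames × (target rate / source rate) = 290020 × (30000/1001)/(24000/1001) = 290020 × 5/4 = 362525.

362525 frames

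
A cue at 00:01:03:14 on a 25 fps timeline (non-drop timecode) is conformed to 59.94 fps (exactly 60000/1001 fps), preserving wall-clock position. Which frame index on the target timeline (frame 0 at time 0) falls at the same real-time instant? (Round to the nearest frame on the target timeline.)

Source frame index: (0×3600 + 1×60 + 3) × 25 + 14 = 1589.
Real time: 1589 / (25) = 1589/25 s.
Target frame: (1589/25) × (60000/1001) = 544800/143 ≈ 3809.790 → 3810.

frame 3810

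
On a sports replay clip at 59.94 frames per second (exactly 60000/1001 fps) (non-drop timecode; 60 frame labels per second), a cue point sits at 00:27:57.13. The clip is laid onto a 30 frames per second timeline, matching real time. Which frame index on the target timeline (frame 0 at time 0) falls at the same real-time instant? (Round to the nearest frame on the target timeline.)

Source frame index: (0×3600 + 27×60 + 57) × 60 + 13 = 100633.
Real time: 100633 / (60000/1001) = 100733633/60000 s.
Target frame: (100733633/60000) × (30) = 100733633/2000 ≈ 50366.817 → 50367.

frame 50367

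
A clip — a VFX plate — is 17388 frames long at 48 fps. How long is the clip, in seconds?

Running time = 17388 / (48) = 362.25 s.

362.25 seconds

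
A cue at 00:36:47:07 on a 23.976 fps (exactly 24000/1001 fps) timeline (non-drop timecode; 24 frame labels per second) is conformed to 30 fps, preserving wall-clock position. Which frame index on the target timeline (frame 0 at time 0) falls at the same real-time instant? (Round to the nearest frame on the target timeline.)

Source frame index: (0×3600 + 36×60 + 47) × 24 + 7 = 52975.
Real time: 52975 / (24000/1001) = 2121119/960 s.
Target frame: (2121119/960) × (30) = 2121119/32 ≈ 66284.969 → 66285.

frame 66285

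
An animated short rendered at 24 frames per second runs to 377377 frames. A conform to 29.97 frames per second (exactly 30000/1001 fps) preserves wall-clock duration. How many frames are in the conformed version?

Target frames = source frames × (target rate / source rate) = 377377 × (30000/1001)/(24) = 377377 × 1250/1001 = 471250.

471250 frames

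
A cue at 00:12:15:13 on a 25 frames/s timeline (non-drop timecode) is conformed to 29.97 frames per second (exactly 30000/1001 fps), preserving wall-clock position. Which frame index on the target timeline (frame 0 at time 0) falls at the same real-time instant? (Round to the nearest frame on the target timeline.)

Source frame index: (0×3600 + 12×60 + 15) × 25 + 13 = 18388.
Real time: 18388 / (25) = 18388/25 s.
Target frame: (18388/25) × (30000/1001) = 22065600/1001 ≈ 22043.556 → 22044.

frame 22044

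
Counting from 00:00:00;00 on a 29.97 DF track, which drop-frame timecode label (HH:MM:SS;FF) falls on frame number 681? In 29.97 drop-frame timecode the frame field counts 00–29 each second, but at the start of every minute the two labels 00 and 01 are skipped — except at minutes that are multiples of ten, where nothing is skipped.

00:00:22;21

Each 10-minute DF block holds 10 × 60 × 30 − 9 × 2 = 17982 frames. 681 ÷ 17982 → 0 full blocks, remainder 681.
Within the partial block the first minute is 1800 frames and each further minute 1798, so 0 further minute boundaries passed. Total skipped labels = 18 × 0 + 2 × 0 = 0.
Non-drop label index = 681 + 0 = 681; at 30 labels/s that is 00:00:22:21, i.e. DF 00:00:22;21.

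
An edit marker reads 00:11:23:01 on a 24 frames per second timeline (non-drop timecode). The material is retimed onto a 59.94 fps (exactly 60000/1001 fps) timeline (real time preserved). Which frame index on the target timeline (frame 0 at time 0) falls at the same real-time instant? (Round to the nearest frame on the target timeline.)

frame 40942

Source frame index: (0×3600 + 11×60 + 23) × 24 + 1 = 16393.
Real time: 16393 / (24) = 16393/24 s.
Target frame: (16393/24) × (60000/1001) = 3152500/77 ≈ 40941.558 → 40942.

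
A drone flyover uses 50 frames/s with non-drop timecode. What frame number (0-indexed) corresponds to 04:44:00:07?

Total seconds to the label: (4 × 3600 + 44 × 60 + 0) = 17040.
Frame index = 17040 × 50 + 7 = 852007.

frame 852007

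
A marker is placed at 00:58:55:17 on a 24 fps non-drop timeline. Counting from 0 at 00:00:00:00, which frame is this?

84857

Total seconds to the label: (0 × 3600 + 58 × 60 + 55) = 3535.
Frame index = 3535 × 24 + 17 = 84857.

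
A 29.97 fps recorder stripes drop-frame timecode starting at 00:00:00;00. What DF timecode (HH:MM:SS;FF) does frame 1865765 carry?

17:17:34;13

Each 10-minute DF block holds 10 × 60 × 30 − 9 × 2 = 17982 frames. 1865765 ÷ 17982 → 103 full blocks, remainder 13619.
Within the partial block the first minute is 1800 frames and each further minute 1798, so 7 further minute boundaries passed. Total skipped labels = 18 × 103 + 2 × 7 = 1868.
Non-drop label index = 1865765 + 1868 = 1867633; at 30 labels/s that is 17:17:34:13, i.e. DF 17:17:34;13.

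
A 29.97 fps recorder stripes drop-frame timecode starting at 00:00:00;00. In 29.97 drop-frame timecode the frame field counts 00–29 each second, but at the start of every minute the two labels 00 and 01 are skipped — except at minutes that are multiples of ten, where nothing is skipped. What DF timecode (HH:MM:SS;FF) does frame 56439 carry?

00:31:23;05

Each 10-minute DF block holds 10 × 60 × 30 − 9 × 2 = 17982 frames. 56439 ÷ 17982 → 3 full blocks, remainder 2493.
Within the partial block the first minute is 1800 frames and each further minute 1798, so 1 further minute boundary passed. Total skipped labels = 18 × 3 + 2 × 1 = 56.
Non-drop label index = 56439 + 56 = 56495; at 30 labels/s that is 00:31:23:05, i.e. DF 00:31:23;05.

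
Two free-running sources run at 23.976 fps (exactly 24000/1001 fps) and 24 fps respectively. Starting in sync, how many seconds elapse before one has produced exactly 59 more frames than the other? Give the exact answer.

The gap grows by |24 − 24000/1001| = 24/1001 frames per second.
Time for a 59-frame gap: 59 ÷ (24/1001) = 59059/24 s.

59059/24 seconds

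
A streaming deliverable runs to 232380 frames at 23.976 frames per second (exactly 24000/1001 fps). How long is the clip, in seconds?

9692.1825 seconds

Running time = 232380 / (24000/1001) = 9692.1825 s.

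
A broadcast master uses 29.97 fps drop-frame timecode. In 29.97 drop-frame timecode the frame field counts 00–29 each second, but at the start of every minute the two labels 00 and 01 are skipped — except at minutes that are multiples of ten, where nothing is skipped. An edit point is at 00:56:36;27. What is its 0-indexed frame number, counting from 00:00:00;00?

101805

Complete 10-minute blocks: 5, each 17982 frames → 89910.
Remaining 6 whole minutes in the current block: 1800 + 5 × 1798 = 10790 frames.
Within the current minute: 36 × 30 + 27 − 2 = 1105 (labels ;00/;01 skipped at this minute). Total = 89910 + 10790 + 1105 = 101805.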